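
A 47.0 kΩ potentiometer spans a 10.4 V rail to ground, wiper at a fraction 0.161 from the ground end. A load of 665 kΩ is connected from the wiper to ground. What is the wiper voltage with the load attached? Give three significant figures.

V ≈ 1.66 V

The wiper splits the pot into (1−α)R = 39.43 kΩ above and αR = 7.567 kΩ below.
Lower section ‖ load = 7.482 kΩ.
V_wiper = 10.4 × 7.482/(39.43 + 7.482) = 1.66 V.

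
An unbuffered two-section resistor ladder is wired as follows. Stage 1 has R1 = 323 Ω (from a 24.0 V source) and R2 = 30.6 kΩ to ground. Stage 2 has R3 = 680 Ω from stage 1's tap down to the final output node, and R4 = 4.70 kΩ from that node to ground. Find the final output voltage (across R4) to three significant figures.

V_out ≈ 19.6 V

Stage 2 presents R3+R4 = 5380 Ω as a load on stage 1's tap.
Stage 1's lower leg becomes R2‖(R3+R4) = 4576 Ω, so V_mid = 24.0 × 4576/4899 = 22.42 V.
Stage 2 is itself unloaded: V_out = V_mid × R4/(R3+R4) = 22.42 × 4700/5380 = 19.6 V.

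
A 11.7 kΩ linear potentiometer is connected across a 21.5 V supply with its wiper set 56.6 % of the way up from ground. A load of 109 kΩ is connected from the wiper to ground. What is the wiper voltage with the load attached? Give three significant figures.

V ≈ 11.9 V

The wiper splits the pot into (1−α)R = 5.078 kΩ above and αR = 6.622 kΩ below.
Lower section ‖ load = 6.243 kΩ.
V_wiper = 21.5 × 6.243/(5.078 + 6.243) = 11.9 V.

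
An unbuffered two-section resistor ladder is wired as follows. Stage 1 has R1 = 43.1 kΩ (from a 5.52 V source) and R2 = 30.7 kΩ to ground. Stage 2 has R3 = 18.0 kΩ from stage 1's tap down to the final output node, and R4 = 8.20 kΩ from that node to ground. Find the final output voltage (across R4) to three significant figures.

Stage 2 presents R3+R4 = 26.20 kΩ as a load on stage 1's tap.
Stage 1's lower leg becomes R2‖(R3+R4) = 14.14 kΩ, so V_mid = 5.52 × 14.14/57.24 = 1.363 V.
Stage 2 is itself unloaded: V_out = V_mid × R4/(R3+R4) = 1.363 × 8.20/26.20 = 0.427 V.

V_out ≈ 0.427 V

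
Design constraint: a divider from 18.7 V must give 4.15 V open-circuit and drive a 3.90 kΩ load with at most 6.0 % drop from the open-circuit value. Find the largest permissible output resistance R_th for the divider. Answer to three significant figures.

Loading drop = R_th/(R_th + R_L) ≤ 0.0600, so R_th ≤ R_L · ε/(1−ε) = 3.90 kΩ × 0.0600/0.9400 = 249 Ω.

R_th ≤ 249 Ω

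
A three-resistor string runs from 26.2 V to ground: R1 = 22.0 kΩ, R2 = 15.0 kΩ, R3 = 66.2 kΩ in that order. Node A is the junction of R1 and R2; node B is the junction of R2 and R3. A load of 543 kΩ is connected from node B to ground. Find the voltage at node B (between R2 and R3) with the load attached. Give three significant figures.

At node B, R3 is in parallel with the load: R3‖R_L = 59.01 kΩ.
Below node A the resistance is R2 + (R3‖R_L) = 74.01 kΩ, so V_A = 26.2 × 74.01/96.01 = 20.20 V.
Then V_B = V_A × (R3‖R_L)/(R2 + R3‖R_L) = 20.20 × 59.01/74.01 = 16.1 V.

V ≈ 16.1 V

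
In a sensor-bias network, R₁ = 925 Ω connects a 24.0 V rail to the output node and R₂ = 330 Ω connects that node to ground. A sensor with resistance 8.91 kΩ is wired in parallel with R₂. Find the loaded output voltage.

The load sits in parallel with R₂: R₂‖R_L = (330 × 8910) / (330 + 8910) = 318.2 Ω.
V_out = 24.0 × 318.2 / (925 + 318.2) = 24.0 × 318.2/1243 = 6.14 V.

V_out ≈ 6.14 V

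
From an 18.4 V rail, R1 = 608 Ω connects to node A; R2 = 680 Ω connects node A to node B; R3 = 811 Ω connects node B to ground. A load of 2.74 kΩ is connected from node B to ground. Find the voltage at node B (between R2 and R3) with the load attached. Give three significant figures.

At node B, R3 is in parallel with the load: R3‖R_L = 625.8 Ω.
Below node A the resistance is R2 + (R3‖R_L) = 1306 Ω, so V_A = 18.4 × 1306/1914 = 12.55 V.
Then V_B = V_A × (R3‖R_L)/(R2 + R3‖R_L) = 12.55 × 625.8/1306 = 6.02 V.

V ≈ 6.02 V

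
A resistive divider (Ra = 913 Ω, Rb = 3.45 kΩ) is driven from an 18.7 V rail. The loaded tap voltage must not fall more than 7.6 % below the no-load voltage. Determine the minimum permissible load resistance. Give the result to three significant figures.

Output resistance R_th = Ra‖Rb = (913 × 3450)/4363 = 721.9 Ω.
The fractional drop is R_th/(R_th + R_L); requiring this ≤ 0.0760 gives R_L ≥ R_th(1/0.0760 − 1) = 721.9 × 12.16 = 8.78 kΩ.

R_L(min) ≈ 8.78 kΩ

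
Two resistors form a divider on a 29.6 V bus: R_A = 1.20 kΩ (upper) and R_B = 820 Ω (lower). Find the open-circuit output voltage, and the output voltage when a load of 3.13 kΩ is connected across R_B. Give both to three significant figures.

Unloaded: 12.0 V; loaded: 10.4 V

Open-circuit: V = 29.6 × 820/(1200 + 820) = 12.0 V.
With the load, R_B becomes R_B‖R_L = 649.8 Ω, so V = 29.6 × 649.8/1850 = 10.4 V.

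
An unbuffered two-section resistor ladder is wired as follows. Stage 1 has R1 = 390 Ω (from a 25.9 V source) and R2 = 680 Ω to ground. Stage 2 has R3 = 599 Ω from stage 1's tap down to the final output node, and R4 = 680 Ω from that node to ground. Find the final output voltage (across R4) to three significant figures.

Stage 2 presents R3+R4 = 1279 Ω as a load on stage 1's tap.
Stage 1's lower leg becomes R2‖(R3+R4) = 444.0 Ω, so V_mid = 25.9 × 444.0/834.0 = 13.79 V.
Stage 2 is itself unloaded: V_out = V_mid × R4/(R3+R4) = 13.79 × 680/1279 = 7.33 V.

V_out ≈ 7.33 V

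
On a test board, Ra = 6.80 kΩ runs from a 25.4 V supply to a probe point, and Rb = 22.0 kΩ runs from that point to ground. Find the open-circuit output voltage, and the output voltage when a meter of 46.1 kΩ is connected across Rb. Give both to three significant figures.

Unloaded: 19.4 V; loaded: 17.4 V

Open-circuit: V = 25.4 × 22.0/(6.80 + 22.0) = 19.4 V.
With the load, Rb becomes Rb‖R_L = 14.89 kΩ, so V = 25.4 × 14.89/21.69 = 17.4 V.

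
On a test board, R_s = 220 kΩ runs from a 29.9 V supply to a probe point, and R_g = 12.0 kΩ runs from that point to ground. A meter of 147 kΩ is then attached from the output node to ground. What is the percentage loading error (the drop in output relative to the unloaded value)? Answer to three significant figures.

The divider's output (Thévenin) resistance is R_s‖R_g = 11.38 kΩ.
Fractional drop under load = R_th/(R_th + R_L) = 11.38 / (11.38 + 147) = 0.07185.
So the output falls by 7.18 %.

7.18 %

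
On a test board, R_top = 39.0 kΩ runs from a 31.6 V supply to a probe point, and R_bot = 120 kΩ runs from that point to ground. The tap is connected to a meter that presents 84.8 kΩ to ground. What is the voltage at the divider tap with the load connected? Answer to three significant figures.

The load sits in parallel with R_bot: R_bot‖R_L = (120 × 84.8) / (120 + 84.8) = 49.69 kΩ.
V_out = 31.6 × 49.69 / (39.0 + 49.69) = 31.6 × 49.69/88.69 = 17.7 V.

V_out ≈ 17.7 V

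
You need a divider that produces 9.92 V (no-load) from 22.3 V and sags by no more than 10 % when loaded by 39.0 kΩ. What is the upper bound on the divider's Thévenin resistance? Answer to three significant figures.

Loading drop = R_th/(R_th + R_L) ≤ 0.100, so R_th ≤ R_L · ε/(1−ε) = 39.0 kΩ × 0.100/0.9000 = 4.33 kΩ.
(Any R1, R2 with R2/(R1+R2) = 0.445 and R1‖R2 ≤ 4.33 kΩ will meet the spec.)

R_th ≤ 4.33 kΩ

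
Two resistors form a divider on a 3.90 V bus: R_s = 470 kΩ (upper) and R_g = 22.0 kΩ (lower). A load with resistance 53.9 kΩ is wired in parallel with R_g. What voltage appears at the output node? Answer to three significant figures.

V_out ≈ 0.125 V

The load sits in parallel with R_g: R_g‖R_L = (22.0 × 53.9) / (22.0 + 53.9) = 15.62 kΩ.
V_out = 3.90 × 15.62 / (470 + 15.62) = 3.90 × 15.62/485.6 = 0.125 V.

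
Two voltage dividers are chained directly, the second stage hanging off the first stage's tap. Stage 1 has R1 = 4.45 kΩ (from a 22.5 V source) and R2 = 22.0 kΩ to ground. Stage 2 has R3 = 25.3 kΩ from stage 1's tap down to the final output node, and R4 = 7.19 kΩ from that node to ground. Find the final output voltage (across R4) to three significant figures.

V_out ≈ 3.72 V

Stage 2 presents R3+R4 = 32.49 kΩ as a load on stage 1's tap.
Stage 1's lower leg becomes R2‖(R3+R4) = 13.12 kΩ, so V_mid = 22.5 × 13.12/17.57 = 16.80 V.
Stage 2 is itself unloaded: V_out = V_mid × R4/(R3+R4) = 16.80 × 7.19/32.49 = 3.72 V.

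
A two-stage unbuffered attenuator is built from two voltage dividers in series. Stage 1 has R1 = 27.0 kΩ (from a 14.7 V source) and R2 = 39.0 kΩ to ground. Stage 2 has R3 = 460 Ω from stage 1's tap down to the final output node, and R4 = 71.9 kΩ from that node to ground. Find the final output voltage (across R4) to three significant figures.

Stage 2 presents R3+R4 = 72360 Ω as a load on stage 1's tap.
Stage 1's lower leg becomes R2‖(R3+R4) = 25340 Ω, so V_mid = 14.7 × 25340/52340 = 7.117 V.
Stage 2 is itself unloaded: V_out = V_mid × R4/(R3+R4) = 7.117 × 71900/72360 = 7.07 V.

V_out ≈ 7.07 V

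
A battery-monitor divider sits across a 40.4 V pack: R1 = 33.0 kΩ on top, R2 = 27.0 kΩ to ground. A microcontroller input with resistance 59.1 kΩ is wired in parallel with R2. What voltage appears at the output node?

V_out ≈ 14.5 V

The load sits in parallel with R2: R2‖R_L = (27.0 × 59.1) / (27.0 + 59.1) = 18.53 kΩ.
V_out = 40.4 × 18.53 / (33.0 + 18.53) = 40.4 × 18.53/51.53 = 14.5 V.
(Unloaded it would have been 18.2 V.)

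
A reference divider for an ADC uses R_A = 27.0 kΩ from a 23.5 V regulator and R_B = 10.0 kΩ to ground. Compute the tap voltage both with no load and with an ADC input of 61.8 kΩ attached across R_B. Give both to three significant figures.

Unloaded: 6.35 V; loaded: 5.68 V

Open-circuit: V = 23.5 × 10.0/(27.0 + 10.0) = 6.35 V.
With the load, R_B becomes R_B‖R_L = 8.607 kΩ, so V = 23.5 × 8.607/35.61 = 5.68 V.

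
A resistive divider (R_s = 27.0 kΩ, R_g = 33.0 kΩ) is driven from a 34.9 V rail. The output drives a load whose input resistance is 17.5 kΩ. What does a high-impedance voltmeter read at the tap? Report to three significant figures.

The load sits in parallel with R_g: R_g‖R_L = (33.0 × 17.5) / (33.0 + 17.5) = 11.44 kΩ.
V_out = 34.9 × 11.44 / (27.0 + 11.44) = 34.9 × 11.44/38.44 = 10.4 V.
(Unloaded it would have been 19.2 V.)

V_out ≈ 10.4 V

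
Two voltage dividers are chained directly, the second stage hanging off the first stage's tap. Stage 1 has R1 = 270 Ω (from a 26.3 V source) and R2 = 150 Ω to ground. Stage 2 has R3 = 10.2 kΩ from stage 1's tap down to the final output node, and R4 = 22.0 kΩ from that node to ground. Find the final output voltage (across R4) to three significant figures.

V_out ≈ 6.40 V

Stage 2 presents R3+R4 = 32200 Ω as a load on stage 1's tap.
Stage 1's lower leg becomes R2‖(R3+R4) = 149.3 Ω, so V_mid = 26.3 × 149.3/419.3 = 9.365 V.
Stage 2 is itself unloaded: V_out = V_mid × R4/(R3+R4) = 9.365 × 22000/32200 = 6.40 V.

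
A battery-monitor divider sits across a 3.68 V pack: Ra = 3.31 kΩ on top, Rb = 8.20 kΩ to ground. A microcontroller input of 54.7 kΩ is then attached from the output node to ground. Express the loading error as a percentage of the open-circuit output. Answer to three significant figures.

The divider's output (Thévenin) resistance is Ra‖Rb = 2.358 kΩ.
Fractional drop under load = R_th/(R_th + R_L) = 2.358 / (2.358 + 54.7) = 0.04133.
So the output falls by 4.13 %.

4.13 %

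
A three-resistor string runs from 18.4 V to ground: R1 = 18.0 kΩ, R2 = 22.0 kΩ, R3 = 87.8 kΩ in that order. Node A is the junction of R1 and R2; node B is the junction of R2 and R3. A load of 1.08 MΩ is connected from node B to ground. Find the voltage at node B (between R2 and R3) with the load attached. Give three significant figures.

At node B, R3 is in parallel with the load: R3‖R_L = 81.20 kΩ.
Below node A the resistance is R2 + (R3‖R_L) = 103.2 kΩ, so V_A = 18.4 × 103.2/121.2 = 15.67 V.
Then V_B = V_A × (R3‖R_L)/(R2 + R3‖R_L) = 15.67 × 81.20/103.2 = 12.3 V.

V ≈ 12.3 V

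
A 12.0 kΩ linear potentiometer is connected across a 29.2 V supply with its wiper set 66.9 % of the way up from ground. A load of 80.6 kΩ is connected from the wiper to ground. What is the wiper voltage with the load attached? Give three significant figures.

The wiper splits the pot into (1−α)R = 3.972 kΩ above and αR = 8.028 kΩ below.
Lower section ‖ load = 7.301 kΩ.
V_wiper = 29.2 × 7.301/(3.972 + 7.301) = 18.9 V.

V ≈ 18.9 V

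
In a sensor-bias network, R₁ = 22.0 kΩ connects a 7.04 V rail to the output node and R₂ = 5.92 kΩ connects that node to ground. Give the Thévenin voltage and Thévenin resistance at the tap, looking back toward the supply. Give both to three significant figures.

V_th = 1.49 V, R_th = 4.66 kΩ

V_th is the open-circuit tap voltage: 7.04 × 5.92/(22.0 + 5.92) = 1.49 V.
With the supply zeroed, R₁ and R₂ appear in parallel from the tap: R_th = R₁‖R₂ = (22.0 × 5.92)/27.92 = 4.66 kΩ.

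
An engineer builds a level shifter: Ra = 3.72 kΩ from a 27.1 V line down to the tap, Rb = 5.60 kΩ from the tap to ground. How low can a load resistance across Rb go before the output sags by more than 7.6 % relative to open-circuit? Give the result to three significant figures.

Output resistance R_th = Ra‖Rb = (3.72 × 5.60)/9.320 = 2.235 kΩ.
The fractional drop is R_th/(R_th + R_L); requiring this ≤ 0.0760 gives R_L ≥ R_th(1/0.0760 − 1) = 2.235 × 12.16 = 27.2 kΩ.

R_L(min) ≈ 27.2 kΩ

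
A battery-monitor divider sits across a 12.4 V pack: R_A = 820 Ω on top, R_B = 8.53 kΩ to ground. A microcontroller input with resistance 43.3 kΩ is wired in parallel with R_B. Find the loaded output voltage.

The load sits in parallel with R_B: R_B‖R_L = (8530 × 43300) / (8530 + 43300) = 7126 Ω.
V_out = 12.4 × 7126 / (820 + 7126) = 12.4 × 7126/7946 = 11.1 V.

V_out ≈ 11.1 V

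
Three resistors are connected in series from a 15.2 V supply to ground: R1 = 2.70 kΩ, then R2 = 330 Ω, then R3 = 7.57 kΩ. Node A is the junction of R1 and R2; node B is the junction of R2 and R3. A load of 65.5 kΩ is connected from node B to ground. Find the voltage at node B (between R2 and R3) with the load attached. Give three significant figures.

V ≈ 10.5 V

At node B, R3 is in parallel with the load: R3‖R_L = 6786 Ω.
Below node A the resistance is R2 + (R3‖R_L) = 7116 Ω, so V_A = 15.2 × 7116/9816 = 11.02 V.
Then V_B = V_A × (R3‖R_L)/(R2 + R3‖R_L) = 11.02 × 6786/7116 = 10.5 V.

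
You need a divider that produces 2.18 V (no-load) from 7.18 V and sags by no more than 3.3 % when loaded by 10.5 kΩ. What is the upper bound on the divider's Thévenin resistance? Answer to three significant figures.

R_th ≤ 358 Ω

Loading drop = R_th/(R_th + R_L) ≤ 0.0330, so R_th ≤ R_L · ε/(1−ε) = 10.5 kΩ × 0.0330/0.9670 = 358 Ω.
(Any R1, R2 with R2/(R1+R2) = 0.304 and R1‖R2 ≤ 358 Ω will meet the spec.)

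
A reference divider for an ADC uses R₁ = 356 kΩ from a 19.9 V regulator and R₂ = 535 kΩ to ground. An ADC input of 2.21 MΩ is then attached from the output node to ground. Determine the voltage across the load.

The load sits in parallel with R₂: R₂‖R_L = (535 × 2210) / (535 + 2210) = 430.7 kΩ.
V_out = 19.9 × 430.7 / (356 + 430.7) = 19.9 × 430.7/786.7 = 10.9 V.

V_out ≈ 10.9 V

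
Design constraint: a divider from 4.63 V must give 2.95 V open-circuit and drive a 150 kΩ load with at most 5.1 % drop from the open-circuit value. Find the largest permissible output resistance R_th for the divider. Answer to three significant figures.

Loading drop = R_th/(R_th + R_L) ≤ 0.0510, so R_th ≤ R_L · ε/(1−ε) = 150 kΩ × 0.0510/0.9490 = 8.06 kΩ.
(Any R1, R2 with R2/(R1+R2) = 0.637 and R1‖R2 ≤ 8.06 kΩ will meet the spec.)

R_th ≤ 8.06 kΩ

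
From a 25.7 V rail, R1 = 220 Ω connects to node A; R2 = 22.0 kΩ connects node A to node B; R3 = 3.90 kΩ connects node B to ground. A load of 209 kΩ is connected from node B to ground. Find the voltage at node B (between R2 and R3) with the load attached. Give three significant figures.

V ≈ 3.78 V

At node B, R3 is in parallel with the load: R3‖R_L = 3829 Ω.
Below node A the resistance is R2 + (R3‖R_L) = 25830 Ω, so V_A = 25.7 × 25830/26050 = 25.48 V.
Then V_B = V_A × (R3‖R_L)/(R2 + R3‖R_L) = 25.48 × 3829/25830 = 3.78 V.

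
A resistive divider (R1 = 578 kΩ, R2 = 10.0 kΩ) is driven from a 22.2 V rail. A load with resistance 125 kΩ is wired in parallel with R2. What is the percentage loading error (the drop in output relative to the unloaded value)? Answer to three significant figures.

7.29 %

The divider's output (Thévenin) resistance is R1‖R2 = 9.830 kΩ.
Fractional drop under load = R_th/(R_th + R_L) = 9.830 / (9.830 + 125) = 0.07291.
So the output falls by 7.29 %.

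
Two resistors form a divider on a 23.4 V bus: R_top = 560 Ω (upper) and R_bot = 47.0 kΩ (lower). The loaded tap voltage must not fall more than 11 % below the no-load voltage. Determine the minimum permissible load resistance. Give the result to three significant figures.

R_L(min) ≈ 4.48 kΩ

Output resistance R_th = R_top‖R_bot = (560 × 47000)/47560 = 553.4 Ω.
The fractional drop is R_th/(R_th + R_L); requiring this ≤ 0.110 gives R_L ≥ R_th(1/0.110 − 1) = 553.4 × 8.091 = 4.48 kΩ.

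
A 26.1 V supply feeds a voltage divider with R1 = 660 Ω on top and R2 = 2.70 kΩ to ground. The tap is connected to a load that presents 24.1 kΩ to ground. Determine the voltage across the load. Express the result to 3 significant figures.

The load sits in parallel with R2: R2‖R_L = (2700 × 24100) / (2700 + 24100) = 2428 Ω.
V_out = 26.1 × 2428 / (660 + 2428) = 26.1 × 2428/3088 = 20.5 V.
(Unloaded it would have been 21.0 V.)

V_out ≈ 20.5 V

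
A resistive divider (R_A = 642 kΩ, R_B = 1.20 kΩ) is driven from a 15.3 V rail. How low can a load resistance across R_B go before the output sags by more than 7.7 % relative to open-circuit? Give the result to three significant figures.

R_L(min) ≈ 14.4 kΩ

Output resistance R_th = R_A‖R_B = (642 × 1.20)/643.2 = 1.198 kΩ.
The fractional drop is R_th/(R_th + R_L); requiring this ≤ 0.0770 gives R_L ≥ R_th(1/0.0770 − 1) = 1.198 × 11.99 = 14.4 kΩ.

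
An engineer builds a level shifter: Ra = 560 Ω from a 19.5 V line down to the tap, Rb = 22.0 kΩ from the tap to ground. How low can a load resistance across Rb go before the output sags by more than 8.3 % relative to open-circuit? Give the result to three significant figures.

R_L(min) ≈ 6.03 kΩ

Output resistance R_th = Ra‖Rb = (560 × 22000)/22560 = 546.1 Ω.
The fractional drop is R_th/(R_th + R_L); requiring this ≤ 0.0830 gives R_L ≥ R_th(1/0.0830 − 1) = 546.1 × 11.05 = 6.03 kΩ.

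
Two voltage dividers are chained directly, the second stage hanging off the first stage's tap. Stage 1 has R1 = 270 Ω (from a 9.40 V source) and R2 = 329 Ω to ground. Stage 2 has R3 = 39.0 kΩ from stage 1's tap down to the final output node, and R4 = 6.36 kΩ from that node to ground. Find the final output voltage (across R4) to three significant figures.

Stage 2 presents R3+R4 = 45360 Ω as a load on stage 1's tap.
Stage 1's lower leg becomes R2‖(R3+R4) = 326.6 Ω, so V_mid = 9.40 × 326.6/596.6 = 5.146 V.
Stage 2 is itself unloaded: V_out = V_mid × R4/(R3+R4) = 5.146 × 6360/45360 = 0.722 V.

V_out ≈ 0.722 V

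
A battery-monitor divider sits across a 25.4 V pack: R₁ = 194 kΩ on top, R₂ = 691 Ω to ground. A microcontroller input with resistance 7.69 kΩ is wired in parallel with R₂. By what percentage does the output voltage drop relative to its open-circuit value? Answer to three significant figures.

8.22 %

Unloaded V = 25.4 × 691/194700 = 0.090150 V.
Loaded: R₂‖R_L = 634.0 Ω, giving V = 25.4 × 634.0/194600 = 0.082742 V.
Drop = (0.090150 − 0.082742) / 0.090150 = 8.22 %.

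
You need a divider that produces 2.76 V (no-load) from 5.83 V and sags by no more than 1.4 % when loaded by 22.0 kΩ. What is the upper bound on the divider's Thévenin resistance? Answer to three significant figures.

Loading drop = R_th/(R_th + R_L) ≤ 0.0140, so R_th ≤ R_L · ε/(1−ε) = 22.0 kΩ × 0.0140/0.9860 = 312 Ω.

R_th ≤ 312 Ω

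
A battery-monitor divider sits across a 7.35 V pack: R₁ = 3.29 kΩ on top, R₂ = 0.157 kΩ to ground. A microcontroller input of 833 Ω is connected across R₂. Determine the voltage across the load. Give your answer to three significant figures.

V_out ≈ 0.284 V

The load sits in parallel with R₂: R₂‖R_L = (157 × 833) / (157 + 833) = 132.1 Ω.
V_out = 7.35 × 132.1 / (3290 + 132.1) = 7.35 × 132.1/3422 = 0.284 V.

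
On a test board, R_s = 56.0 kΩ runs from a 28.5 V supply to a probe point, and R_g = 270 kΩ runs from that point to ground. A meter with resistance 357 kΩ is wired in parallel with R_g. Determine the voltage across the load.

V_out ≈ 20.9 V

The load sits in parallel with R_g: R_g‖R_L = (270 × 357) / (270 + 357) = 153.7 kΩ.
V_out = 28.5 × 153.7 / (56.0 + 153.7) = 28.5 × 153.7/209.7 = 20.9 V.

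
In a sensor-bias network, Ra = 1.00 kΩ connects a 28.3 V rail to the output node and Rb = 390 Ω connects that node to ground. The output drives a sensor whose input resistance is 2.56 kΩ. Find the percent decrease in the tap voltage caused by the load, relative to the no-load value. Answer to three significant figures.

The divider's output (Thévenin) resistance is Ra‖Rb = 280.6 Ω.
Fractional drop under load = R_th/(R_th + R_L) = 280.6 / (280.6 + 2560) = 0.09877.
So the output falls by 9.88 %.

9.88 %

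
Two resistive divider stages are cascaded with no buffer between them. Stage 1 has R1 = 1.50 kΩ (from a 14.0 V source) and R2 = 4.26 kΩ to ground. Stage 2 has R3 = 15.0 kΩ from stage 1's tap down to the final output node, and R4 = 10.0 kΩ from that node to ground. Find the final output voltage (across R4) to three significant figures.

V_out ≈ 3.97 V

Stage 2 presents R3+R4 = 25.00 kΩ as a load on stage 1's tap.
Stage 1's lower leg becomes R2‖(R3+R4) = 3.640 kΩ, so V_mid = 14.0 × 3.640/5.140 = 9.914 V.
Stage 2 is itself unloaded: V_out = V_mid × R4/(R3+R4) = 9.914 × 10.0/25.00 = 3.97 V.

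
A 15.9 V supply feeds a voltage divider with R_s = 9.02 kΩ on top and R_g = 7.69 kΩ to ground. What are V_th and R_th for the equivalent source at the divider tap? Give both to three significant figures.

V_th = 7.32 V, R_th = 4.15 kΩ

V_th is the open-circuit tap voltage: 15.9 × 7.69/(9.02 + 7.69) = 7.32 V.
With the supply zeroed, R_s and R_g appear in parallel from the tap: R_th = R_s‖R_g = (9.02 × 7.69)/16.71 = 4.15 kΩ.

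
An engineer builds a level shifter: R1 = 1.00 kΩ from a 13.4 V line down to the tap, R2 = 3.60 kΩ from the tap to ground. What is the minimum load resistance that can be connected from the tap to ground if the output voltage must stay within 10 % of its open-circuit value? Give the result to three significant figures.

R_L(min) ≈ 7.04 kΩ

Output resistance R_th = R1‖R2 = (1000 × 3600)/4600 = 782.6 Ω.
The fractional drop is R_th/(R_th + R_L); requiring this ≤ 0.100 gives R_L ≥ R_th(1/0.100 − 1) = 782.6 × 9.000 = 7.04 kΩ.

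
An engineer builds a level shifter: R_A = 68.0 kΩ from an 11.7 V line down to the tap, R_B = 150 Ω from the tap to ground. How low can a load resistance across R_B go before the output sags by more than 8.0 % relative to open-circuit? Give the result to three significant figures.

Output resistance R_th = R_A‖R_B = (68000 × 150)/68150 = 149.7 Ω.
The fractional drop is R_th/(R_th + R_L); requiring this ≤ 0.0800 gives R_L ≥ R_th(1/0.0800 − 1) = 149.7 × 11.50 = 1.72 kΩ.

R_L(min) ≈ 1.72 kΩ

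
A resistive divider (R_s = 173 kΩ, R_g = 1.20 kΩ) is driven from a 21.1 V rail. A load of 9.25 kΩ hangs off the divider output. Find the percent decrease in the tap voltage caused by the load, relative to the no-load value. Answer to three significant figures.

11.4 %

Unloaded V = 21.1 × 1.20/174.2 = 0.14535 V.
Loaded: R_g‖R_L = 1.062 kΩ, giving V = 21.1 × 1.062/174.1 = 0.12876 V.
Drop = (0.14535 − 0.12876) / 0.14535 = 11.4 %.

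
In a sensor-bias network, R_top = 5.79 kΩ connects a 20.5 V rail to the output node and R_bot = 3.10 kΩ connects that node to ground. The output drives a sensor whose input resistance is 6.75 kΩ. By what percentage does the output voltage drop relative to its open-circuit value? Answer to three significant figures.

The divider's output (Thévenin) resistance is R_top‖R_bot = 2.019 kΩ.
Fractional drop under load = R_th/(R_th + R_L) = 2.019 / (2.019 + 6.75) = 0.2302.
So the output falls by 23.0 %.

23.0 %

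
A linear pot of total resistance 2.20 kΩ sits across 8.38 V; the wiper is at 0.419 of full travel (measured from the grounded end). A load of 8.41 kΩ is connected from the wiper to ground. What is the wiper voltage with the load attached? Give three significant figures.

The wiper splits the pot into (1−α)R = 1278 Ω above and αR = 921.8 Ω below.
Lower section ‖ load = 830.7 Ω.
V_wiper = 8.38 × 830.7/(1278 + 830.7) = 3.30 V.

V ≈ 3.30 V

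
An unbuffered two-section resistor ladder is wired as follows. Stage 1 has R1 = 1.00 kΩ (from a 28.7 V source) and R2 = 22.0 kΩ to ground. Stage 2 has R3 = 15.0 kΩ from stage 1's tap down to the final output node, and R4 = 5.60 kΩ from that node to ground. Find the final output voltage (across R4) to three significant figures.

Stage 2 presents R3+R4 = 20.60 kΩ as a load on stage 1's tap.
Stage 1's lower leg becomes R2‖(R3+R4) = 10.64 kΩ, so V_mid = 28.7 × 10.64/11.64 = 26.23 V.
Stage 2 is itself unloaded: V_out = V_mid × R4/(R3+R4) = 26.23 × 5.60/20.60 = 7.13 V.

V_out ≈ 7.13 V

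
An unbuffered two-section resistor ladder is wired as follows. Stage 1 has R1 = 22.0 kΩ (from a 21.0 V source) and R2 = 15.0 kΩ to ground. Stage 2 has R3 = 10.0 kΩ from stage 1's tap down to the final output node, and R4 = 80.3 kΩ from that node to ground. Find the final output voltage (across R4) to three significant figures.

Stage 2 presents R3+R4 = 90.30 kΩ as a load on stage 1's tap.
Stage 1's lower leg becomes R2‖(R3+R4) = 12.86 kΩ, so V_mid = 21.0 × 12.86/34.86 = 7.748 V.
Stage 2 is itself unloaded: V_out = V_mid × R4/(R3+R4) = 7.748 × 80.3/90.30 = 6.89 V.

V_out ≈ 6.89 V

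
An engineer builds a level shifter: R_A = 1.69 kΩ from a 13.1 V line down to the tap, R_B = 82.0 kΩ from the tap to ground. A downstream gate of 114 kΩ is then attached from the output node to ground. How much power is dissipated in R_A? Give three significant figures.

P ≈ 0.119 mW

Total resistance from the source is R_A + (R_B‖R_L) = 49.38 kΩ, so I = 13.1/49.38 kΩ = 0.2653 mA.
P = I²·R_A = (0.2653 mA)² × 1.69 kΩ = 0.119 mW.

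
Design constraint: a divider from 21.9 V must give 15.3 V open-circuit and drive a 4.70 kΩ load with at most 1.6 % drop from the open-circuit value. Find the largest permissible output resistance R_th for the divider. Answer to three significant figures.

R_th ≤ 76.4 Ω

Loading drop = R_th/(R_th + R_L) ≤ 0.0160, so R_th ≤ R_L · ε/(1−ε) = 4.70 kΩ × 0.0160/0.9840 = 76.4 Ω.
(Any R1, R2 with R2/(R1+R2) = 0.699 and R1‖R2 ≤ 76.4 Ω will meet the spec.)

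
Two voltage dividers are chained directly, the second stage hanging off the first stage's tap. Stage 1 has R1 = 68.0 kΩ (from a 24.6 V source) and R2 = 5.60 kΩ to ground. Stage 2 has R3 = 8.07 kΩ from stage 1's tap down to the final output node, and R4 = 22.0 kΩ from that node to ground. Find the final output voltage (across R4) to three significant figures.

V_out ≈ 1.17 V

Stage 2 presents R3+R4 = 30.07 kΩ as a load on stage 1's tap.
Stage 1's lower leg becomes R2‖(R3+R4) = 4.721 kΩ, so V_mid = 24.6 × 4.721/72.72 = 1.597 V.
Stage 2 is itself unloaded: V_out = V_mid × R4/(R3+R4) = 1.597 × 22.0/30.07 = 1.17 V.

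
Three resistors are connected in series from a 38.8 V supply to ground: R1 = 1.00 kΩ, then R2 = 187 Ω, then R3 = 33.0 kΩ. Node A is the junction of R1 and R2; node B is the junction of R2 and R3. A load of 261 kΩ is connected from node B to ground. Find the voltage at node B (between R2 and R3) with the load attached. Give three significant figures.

V ≈ 37.3 V

At node B, R3 is in parallel with the load: R3‖R_L = 29300 Ω.
Below node A the resistance is R2 + (R3‖R_L) = 29480 Ω, so V_A = 38.8 × 29480/30480 = 37.53 V.
Then V_B = V_A × (R3‖R_L)/(R2 + R3‖R_L) = 37.53 × 29300/29480 = 37.3 V.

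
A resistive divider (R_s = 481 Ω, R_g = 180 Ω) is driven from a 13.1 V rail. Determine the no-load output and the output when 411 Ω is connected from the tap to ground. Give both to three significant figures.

Unloaded: 3.57 V; loaded: 2.71 V

Open-circuit: V = 13.1 × 180/(481 + 180) = 3.57 V.
With the load, R_g becomes R_g‖R_L = 125.2 Ω, so V = 13.1 × 125.2/606.2 = 2.71 V.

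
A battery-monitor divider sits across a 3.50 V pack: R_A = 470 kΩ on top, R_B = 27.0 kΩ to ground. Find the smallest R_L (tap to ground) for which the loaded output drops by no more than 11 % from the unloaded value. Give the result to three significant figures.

Output resistance R_th = R_A‖R_B = (470 × 27.0)/497.0 = 25.53 kΩ.
The fractional drop is R_th/(R_th + R_L); requiring this ≤ 0.110 gives R_L ≥ R_th(1/0.110 − 1) = 25.53 × 8.091 = 207 kΩ.

R_L(min) ≈ 207 kΩ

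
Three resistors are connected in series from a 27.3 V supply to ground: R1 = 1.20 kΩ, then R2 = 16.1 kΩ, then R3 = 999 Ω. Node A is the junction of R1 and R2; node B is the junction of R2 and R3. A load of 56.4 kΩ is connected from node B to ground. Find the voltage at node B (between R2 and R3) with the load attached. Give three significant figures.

V ≈ 1.47 V

At node B, R3 is in parallel with the load: R3‖R_L = 981.6 Ω.
Below node A the resistance is R2 + (R3‖R_L) = 17080 Ω, so V_A = 27.3 × 17080/18280 = 25.51 V.
Then V_B = V_A × (R3‖R_L)/(R2 + R3‖R_L) = 25.51 × 981.6/17080 = 1.47 V.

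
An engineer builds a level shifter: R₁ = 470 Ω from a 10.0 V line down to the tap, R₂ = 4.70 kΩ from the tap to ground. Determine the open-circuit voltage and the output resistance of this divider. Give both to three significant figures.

V_th = 9.09 V, R_th = 427 Ω

V_th is the open-circuit tap voltage: 10.0 × 4700/(470 + 4700) = 9.09 V.
With the supply zeroed, R₁ and R₂ appear in parallel from the tap: R_th = R₁‖R₂ = (470 × 4700)/5170 = 427 Ω.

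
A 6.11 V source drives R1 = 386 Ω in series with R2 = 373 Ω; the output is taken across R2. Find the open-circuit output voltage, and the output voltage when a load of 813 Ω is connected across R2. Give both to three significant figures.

Unloaded: 3.00 V; loaded: 2.43 V

Open-circuit: V = 6.11 × 373/(386 + 373) = 3.00 V.
With the load, R2 becomes R2‖R_L = 255.7 Ω, so V = 6.11 × 255.7/641.7 = 2.43 V.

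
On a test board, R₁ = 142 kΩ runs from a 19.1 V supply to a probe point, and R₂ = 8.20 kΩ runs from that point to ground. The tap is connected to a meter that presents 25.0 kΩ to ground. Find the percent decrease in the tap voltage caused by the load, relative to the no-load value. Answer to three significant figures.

23.7 %

The divider's output (Thévenin) resistance is R₁‖R₂ = 7.752 kΩ.
Fractional drop under load = R_th/(R_th + R_L) = 7.752 / (7.752 + 25.0) = 0.2367.
So the output falls by 23.7 %.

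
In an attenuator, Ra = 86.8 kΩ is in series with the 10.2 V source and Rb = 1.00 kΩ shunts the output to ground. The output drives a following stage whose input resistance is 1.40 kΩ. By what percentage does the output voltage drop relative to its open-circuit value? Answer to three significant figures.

41.4 %

Unloaded V = 10.2 × 1.00/87.80 = 0.1162 V.
Loaded: Rb‖R_L = 0.5833 kΩ, giving V = 10.2 × 0.5833/87.38 = 0.06809 V.
Drop = (0.1162 − 0.06809) / 0.1162 = 41.4 %.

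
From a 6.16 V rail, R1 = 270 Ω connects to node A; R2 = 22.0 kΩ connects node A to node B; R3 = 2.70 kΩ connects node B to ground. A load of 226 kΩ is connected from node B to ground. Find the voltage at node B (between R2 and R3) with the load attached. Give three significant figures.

At node B, R3 is in parallel with the load: R3‖R_L = 2668 Ω.
Below node A the resistance is R2 + (R3‖R_L) = 24670 Ω, so V_A = 6.16 × 24670/24940 = 6.093 V.
Then V_B = V_A × (R3‖R_L)/(R2 + R3‖R_L) = 6.093 × 2668/24670 = 0.659 V.

V ≈ 0.659 V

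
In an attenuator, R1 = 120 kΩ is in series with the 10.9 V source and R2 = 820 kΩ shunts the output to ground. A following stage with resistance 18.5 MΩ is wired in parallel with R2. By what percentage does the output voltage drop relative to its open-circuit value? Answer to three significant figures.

The divider's output (Thévenin) resistance is R1‖R2 = 104.7 kΩ.
Fractional drop under load = R_th/(R_th + R_L) = 104.7 / (104.7 + 18500) = 0.005627.
So the output falls by 0.563 %.

0.563 %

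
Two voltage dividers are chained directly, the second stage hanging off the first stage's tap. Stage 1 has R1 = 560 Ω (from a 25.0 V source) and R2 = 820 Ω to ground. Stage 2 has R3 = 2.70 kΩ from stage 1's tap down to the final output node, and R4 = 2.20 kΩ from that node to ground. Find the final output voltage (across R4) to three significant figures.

Stage 2 presents R3+R4 = 4900 Ω as a load on stage 1's tap.
Stage 1's lower leg becomes R2‖(R3+R4) = 702.4 Ω, so V_mid = 25.0 × 702.4/1262 = 13.91 V.
Stage 2 is itself unloaded: V_out = V_mid × R4/(R3+R4) = 13.91 × 2200/4900 = 6.25 V.

V_out ≈ 6.25 V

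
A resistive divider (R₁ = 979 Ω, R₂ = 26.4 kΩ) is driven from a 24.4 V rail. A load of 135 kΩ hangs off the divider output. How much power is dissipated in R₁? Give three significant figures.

Total resistance from the source is R₁ + (R₂‖R_L) = 23060 Ω, so I = 24.4/23060 Ω = 1.058 mA.
P = I²·R₁ = (1.058 mA)² × 979 Ω = 1.10 mW.

P ≈ 1.10 mW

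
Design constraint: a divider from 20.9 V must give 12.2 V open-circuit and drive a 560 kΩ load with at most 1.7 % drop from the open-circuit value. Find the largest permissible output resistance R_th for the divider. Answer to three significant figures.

R_th ≤ 9.68 kΩ

Loading drop = R_th/(R_th + R_L) ≤ 0.0170, so R_th ≤ R_L · ε/(1−ε) = 560 kΩ × 0.0170/0.9830 = 9.68 kΩ.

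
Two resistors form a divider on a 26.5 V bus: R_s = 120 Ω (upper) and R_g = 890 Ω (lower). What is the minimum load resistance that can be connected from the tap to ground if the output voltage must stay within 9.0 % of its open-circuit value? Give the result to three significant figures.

R_L(min) ≈ 1.07 kΩ

Output resistance R_th = R_s‖R_g = (120 × 890)/1010 = 105.7 Ω.
The fractional drop is R_th/(R_th + R_L); requiring this ≤ 0.0900 gives R_L ≥ R_th(1/0.0900 − 1) = 105.7 × 10.11 = 1.07 kΩ.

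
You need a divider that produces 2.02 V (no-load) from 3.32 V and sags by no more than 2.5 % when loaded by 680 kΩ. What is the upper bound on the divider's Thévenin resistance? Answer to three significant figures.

R_th ≤ 17.4 kΩ

Loading drop = R_th/(R_th + R_L) ≤ 0.0250, so R_th ≤ R_L · ε/(1−ε) = 680 kΩ × 0.0250/0.9750 = 17.4 kΩ.
(Any R1, R2 with R2/(R1+R2) = 0.608 and R1‖R2 ≤ 17.4 kΩ will meet the spec.)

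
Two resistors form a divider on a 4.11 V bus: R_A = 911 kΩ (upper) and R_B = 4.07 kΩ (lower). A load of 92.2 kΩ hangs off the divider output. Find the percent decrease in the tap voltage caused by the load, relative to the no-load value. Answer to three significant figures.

The divider's output (Thévenin) resistance is R_A‖R_B = 4.052 kΩ.
Fractional drop under load = R_th/(R_th + R_L) = 4.052 / (4.052 + 92.2) = 0.04210.
So the output falls by 4.21 %.

4.21 %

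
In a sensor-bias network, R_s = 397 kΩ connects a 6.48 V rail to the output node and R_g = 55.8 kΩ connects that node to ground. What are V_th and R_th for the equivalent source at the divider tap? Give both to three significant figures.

V_th is the open-circuit tap voltage: 6.48 × 55.8/(397 + 55.8) = 0.799 V.
With the supply zeroed, R_s and R_g appear in parallel from the tap: R_th = R_s‖R_g = (397 × 55.8)/452.8 = 48.9 kΩ.

V_th = 0.799 V, R_th = 48.9 kΩ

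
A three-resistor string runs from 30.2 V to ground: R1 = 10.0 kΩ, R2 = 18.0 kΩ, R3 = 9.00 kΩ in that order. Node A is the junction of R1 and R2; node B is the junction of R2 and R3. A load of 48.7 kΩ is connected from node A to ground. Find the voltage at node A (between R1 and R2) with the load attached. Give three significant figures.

Below node A the series string R2+R3 = 27.00 kΩ sits in parallel with the 48.7 kΩ load: 17.37 kΩ.
V_A = 30.2 × 17.37/(10.0 + 17.37) = 19.2 V.

V ≈ 19.2 V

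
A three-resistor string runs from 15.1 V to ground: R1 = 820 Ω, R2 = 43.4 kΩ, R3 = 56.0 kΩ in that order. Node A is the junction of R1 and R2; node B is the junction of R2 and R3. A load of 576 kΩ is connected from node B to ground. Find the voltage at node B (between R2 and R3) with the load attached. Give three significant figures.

V ≈ 8.09 V

At node B, R3 is in parallel with the load: R3‖R_L = 51040 Ω.
Below node A the resistance is R2 + (R3‖R_L) = 94440 Ω, so V_A = 15.1 × 94440/95260 = 14.97 V.
Then V_B = V_A × (R3‖R_L)/(R2 + R3‖R_L) = 14.97 × 51040/94440 = 8.09 V.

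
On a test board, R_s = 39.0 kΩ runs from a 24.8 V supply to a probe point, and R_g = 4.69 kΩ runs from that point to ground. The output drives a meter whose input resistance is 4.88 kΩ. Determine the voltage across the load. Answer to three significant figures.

The load sits in parallel with R_g: R_g‖R_L = (4.69 × 4.88) / (4.69 + 4.88) = 2.392 kΩ.
V_out = 24.8 × 2.392 / (39.0 + 2.392) = 24.8 × 2.392/41.39 = 1.43 V.

V_out ≈ 1.43 V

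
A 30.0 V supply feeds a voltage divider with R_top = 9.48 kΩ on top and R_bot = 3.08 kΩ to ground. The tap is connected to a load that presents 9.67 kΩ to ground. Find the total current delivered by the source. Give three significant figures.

I ≈ 2.54 mA

R_bot‖R_L = 2.336 kΩ, so the source sees R_top + R_bot‖R_L = 11.82 kΩ.
I = 30.0 V / 11.82 kΩ = 2.54 mA.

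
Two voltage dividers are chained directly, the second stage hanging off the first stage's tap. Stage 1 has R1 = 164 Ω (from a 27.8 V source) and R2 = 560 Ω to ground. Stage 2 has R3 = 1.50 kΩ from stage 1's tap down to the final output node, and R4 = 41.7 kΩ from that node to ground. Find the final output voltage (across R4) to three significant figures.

Stage 2 presents R3+R4 = 43200 Ω as a load on stage 1's tap.
Stage 1's lower leg becomes R2‖(R3+R4) = 552.8 Ω, so V_mid = 27.8 × 552.8/716.8 = 21.44 V.
Stage 2 is itself unloaded: V_out = V_mid × R4/(R3+R4) = 21.44 × 41700/43200 = 20.7 V.

V_out ≈ 20.7 V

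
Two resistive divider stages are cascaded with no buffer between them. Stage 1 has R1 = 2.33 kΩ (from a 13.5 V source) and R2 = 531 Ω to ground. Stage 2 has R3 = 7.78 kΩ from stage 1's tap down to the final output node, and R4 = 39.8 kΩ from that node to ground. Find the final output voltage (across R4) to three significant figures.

Stage 2 presents R3+R4 = 47580 Ω as a load on stage 1's tap.
Stage 1's lower leg becomes R2‖(R3+R4) = 525.1 Ω, so V_mid = 13.5 × 525.1/2855 = 2.483 V.
Stage 2 is itself unloaded: V_out = V_mid × R4/(R3+R4) = 2.483 × 39800/47580 = 2.08 V.

V_out ≈ 2.08 V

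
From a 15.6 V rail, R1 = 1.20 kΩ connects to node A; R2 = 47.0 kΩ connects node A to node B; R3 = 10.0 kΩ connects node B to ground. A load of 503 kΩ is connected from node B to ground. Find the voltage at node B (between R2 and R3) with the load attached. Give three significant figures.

V ≈ 2.64 V

At node B, R3 is in parallel with the load: R3‖R_L = 9.805 kΩ.
Below node A the resistance is R2 + (R3‖R_L) = 56.81 kΩ, so V_A = 15.6 × 56.81/58.01 = 15.28 V.
Then V_B = V_A × (R3‖R_L)/(R2 + R3‖R_L) = 15.28 × 9.805/56.81 = 2.64 V.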